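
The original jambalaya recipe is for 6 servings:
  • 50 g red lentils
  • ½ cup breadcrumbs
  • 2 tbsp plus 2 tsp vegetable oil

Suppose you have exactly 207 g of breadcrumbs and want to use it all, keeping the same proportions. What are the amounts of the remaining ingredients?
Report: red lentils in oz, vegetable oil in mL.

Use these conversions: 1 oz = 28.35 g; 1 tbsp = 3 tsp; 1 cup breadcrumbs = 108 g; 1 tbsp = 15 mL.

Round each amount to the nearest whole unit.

red lentils: 7 oz; vegetable oil: 153 mL

The original recipe has 54 g of breadcrumbs, so the scaling factor is 207 ÷ 54 = 23/6.
red lentils: 50 g × 23/6 ÷ 28.35 g/oz ≈ 7 oz
vegetable oil: (2 tbsp + 2 tsp = 8/3 tbsp) × 23/6 × 15 mL/tbsp ≈ 153 mL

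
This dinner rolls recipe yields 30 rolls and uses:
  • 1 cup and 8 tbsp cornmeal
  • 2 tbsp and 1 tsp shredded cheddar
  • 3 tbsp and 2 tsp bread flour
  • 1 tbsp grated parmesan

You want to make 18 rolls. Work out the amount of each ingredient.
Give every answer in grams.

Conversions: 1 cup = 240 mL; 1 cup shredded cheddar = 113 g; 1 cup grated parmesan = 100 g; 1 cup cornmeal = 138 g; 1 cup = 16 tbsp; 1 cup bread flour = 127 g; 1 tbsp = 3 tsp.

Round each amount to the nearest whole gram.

cornmeal: 124 g; shredded cheddar: 10 g; bread flour: 17 g; grated parmesan: 4 g

Scaling factor: 18/30 = 3/5 = 0.6.
cornmeal: (1 cup + 8 tbsp = 1.5 cup) × 3/5 × 138 g/cup ≈ 124 g
shredded cheddar: (2 tbsp + 1 tsp = 7/3 tbsp) × 3/5 ÷ 16 tbsp/cup × 113 g/cup ≈ 10 g
bread flour: (3 tbsp + 2 tsp = 11/3 tbsp) × 3/5 ÷ 16 tbsp/cup × 127 g/cup ≈ 17 g
grated parmesan: 1 tbsp × 3/5 ÷ 16 tbsp/cup × 100 g/cup ≈ 4 g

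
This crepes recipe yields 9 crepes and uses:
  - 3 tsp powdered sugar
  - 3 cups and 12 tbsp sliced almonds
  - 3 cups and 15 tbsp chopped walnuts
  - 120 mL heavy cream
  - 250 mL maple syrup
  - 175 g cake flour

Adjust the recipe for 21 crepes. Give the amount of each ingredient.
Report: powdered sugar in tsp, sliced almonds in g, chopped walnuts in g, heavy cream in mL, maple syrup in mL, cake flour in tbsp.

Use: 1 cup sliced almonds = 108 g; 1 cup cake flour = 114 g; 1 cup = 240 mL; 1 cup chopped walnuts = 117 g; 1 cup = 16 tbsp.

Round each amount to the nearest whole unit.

powdered sugar: 7 tsp; sliced almonds: 945 g; chopped walnuts: 1075 g; heavy cream: 280 mL; maple syrup: 583 mL; cake flour: 57 tbsp

Scaling factor: 21/9 = 7/3.
powdered sugar: 3 tsp × 7/3 = 7 tsp
sliced almonds: (3 cup + 12 tbsp = 3.75 cup) × 7/3 × 108 g/cup = 945 g
chopped walnuts: (3 cup + 15 tbsp = 3.9375 cup) × 7/3 × 117 g/cup ≈ 1075 g
heavy cream: 120 mL × 7/3 = 280 mL
maple syrup: 250 mL × 7/3 ≈ 583 mL
cake flour: 175 g × 7/3 ÷ 114 g/cup × 16 tbsp/cup ≈ 57 tbsp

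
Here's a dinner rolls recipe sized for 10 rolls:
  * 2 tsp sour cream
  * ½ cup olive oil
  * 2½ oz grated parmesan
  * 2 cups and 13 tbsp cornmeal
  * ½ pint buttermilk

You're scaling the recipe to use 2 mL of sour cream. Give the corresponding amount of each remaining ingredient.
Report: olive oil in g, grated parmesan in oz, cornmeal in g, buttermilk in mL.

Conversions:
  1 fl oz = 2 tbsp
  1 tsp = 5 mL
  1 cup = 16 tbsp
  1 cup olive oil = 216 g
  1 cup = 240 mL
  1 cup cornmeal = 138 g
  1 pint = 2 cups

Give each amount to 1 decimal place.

The original recipe has 10 mL of sour cream, so the scaling factor is 2 ÷ 10 = 1/5 = 0.2.
olive oil: 0.5 cup × 1/5 × 216 g/cup = 21.6 g
grated parmesan: 2.5 oz × 1/5 = 0.5 oz
cornmeal: (2 cup + 13 tbsp = 2.8125 cup) × 1/5 × 138 g/cup ≈ 77.6 g
buttermilk: 0.5 pint × 1/5 × 2 cup/pint × 240 mL/cup = 48.0 mL

olive oil: 21.6 g; grated parmesan: 0.5 oz; cornmeal: 77.6 g; buttermilk: 48.0 mL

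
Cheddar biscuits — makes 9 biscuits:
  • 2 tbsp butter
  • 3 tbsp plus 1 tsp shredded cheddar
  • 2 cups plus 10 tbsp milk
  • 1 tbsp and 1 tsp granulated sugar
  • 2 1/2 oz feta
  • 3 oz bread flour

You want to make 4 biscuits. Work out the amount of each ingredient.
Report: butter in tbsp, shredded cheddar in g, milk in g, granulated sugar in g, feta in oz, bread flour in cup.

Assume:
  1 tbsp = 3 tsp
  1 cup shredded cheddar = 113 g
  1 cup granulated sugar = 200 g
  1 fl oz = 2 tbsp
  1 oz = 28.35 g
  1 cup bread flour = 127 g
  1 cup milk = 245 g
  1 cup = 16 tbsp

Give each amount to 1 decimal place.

Scaling factor: 4/9.
butter: 2 tbsp × 4/9 ≈ 0.9 tbsp
shredded cheddar: (3 tbsp + 1 tsp = 10/3 tbsp) × 4/9 ÷ 16 tbsp/cup × 113 g/cup ≈ 10.5 g
milk: (2 cup + 10 tbsp = 2.625 cup) × 4/9 × 245 g/cup ≈ 285.8 g
granulated sugar: (1 tbsp + 1 tsp = 4/3 tbsp) × 4/9 ÷ 16 tbsp/cup × 200 g/cup ≈ 7.4 g
feta: 2.5 oz × 4/9 ≈ 1.1 oz
bread flour: 3 oz × 4/9 × 28.35 g/oz ÷ 127 g/cup ≈ 0.3 cup

butter: 0.9 tbsp; shredded cheddar: 10.5 g; milk: 285.8 g; granulated sugar: 7.4 g; feta: 1.1 oz; bread flour: 0.3 cup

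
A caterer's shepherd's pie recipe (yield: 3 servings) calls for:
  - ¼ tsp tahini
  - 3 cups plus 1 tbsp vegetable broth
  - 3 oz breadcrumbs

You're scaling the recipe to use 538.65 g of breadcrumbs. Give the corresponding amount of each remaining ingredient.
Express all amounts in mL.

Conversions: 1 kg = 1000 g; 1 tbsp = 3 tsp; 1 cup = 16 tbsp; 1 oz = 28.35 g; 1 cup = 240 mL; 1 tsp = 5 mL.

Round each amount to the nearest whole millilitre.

The original recipe has 85.05 g of breadcrumbs, so the scaling factor is 538.65 ÷ 85.05 = 19/3.
tahini: 0.25 tsp × 19/3 × 5 mL/tsp ≈ 8 mL
vegetable broth: (3 cup + 1 tbsp = 3.0625 cup) × 19/3 × 240 mL/cup = 4655 mL

tahini: 8 mL; vegetable broth: 4655 mL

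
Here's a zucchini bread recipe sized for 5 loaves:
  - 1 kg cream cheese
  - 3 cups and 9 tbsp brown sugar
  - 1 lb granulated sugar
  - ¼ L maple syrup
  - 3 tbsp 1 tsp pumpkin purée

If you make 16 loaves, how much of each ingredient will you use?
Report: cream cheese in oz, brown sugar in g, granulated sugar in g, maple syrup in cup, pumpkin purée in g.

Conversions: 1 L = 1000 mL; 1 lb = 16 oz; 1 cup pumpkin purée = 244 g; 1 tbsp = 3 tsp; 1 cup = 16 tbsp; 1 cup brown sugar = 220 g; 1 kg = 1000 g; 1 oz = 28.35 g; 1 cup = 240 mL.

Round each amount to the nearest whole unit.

cream cheese: 113 oz; brown sugar: 2508 g; granulated sugar: 1452 g; maple syrup: 3 cup; pumpkin purée: 163 g

Scaling factor: 16/5 = 3.2.
cream cheese: 1 kg × 16/5 × 1000 g/kg ÷ 28.35 g/oz ≈ 113 oz
brown sugar: (3 cup + 9 tbsp = 3.5625 cup) × 16/5 × 220 g/cup = 2508 g
granulated sugar: 1 lb × 16/5 × 16 oz/lb × 28.35 g/oz ≈ 1452 g
maple syrup: 0.25 L × 16/5 × 1000 mL/L ÷ 240 mL/cup ≈ 3 cup
pumpkin purée: (3 tbsp + 1 tsp = 10/3 tbsp) × 16/5 ÷ 16 tbsp/cup × 244 g/cup ≈ 163 g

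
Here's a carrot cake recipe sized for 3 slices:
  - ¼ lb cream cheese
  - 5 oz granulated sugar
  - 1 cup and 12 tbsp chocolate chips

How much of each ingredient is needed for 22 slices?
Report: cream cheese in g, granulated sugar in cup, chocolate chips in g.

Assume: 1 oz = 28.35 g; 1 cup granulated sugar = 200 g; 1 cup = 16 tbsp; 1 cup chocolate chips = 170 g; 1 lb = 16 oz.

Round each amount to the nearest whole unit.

cream cheese: 832 g; granulated sugar: 5 cup; chocolate chips: 2182 g

Scaling factor: 22/3.
cream cheese: 0.25 lb × 22/3 × 16 oz/lb × 28.35 g/oz ≈ 832 g
granulated sugar: 5 oz × 22/3 × 28.35 g/oz ÷ 200 g/cup ≈ 5 cup
chocolate chips: (1 cup + 12 tbsp = 1.75 cup) × 22/3 × 170 g/cup ≈ 2182 g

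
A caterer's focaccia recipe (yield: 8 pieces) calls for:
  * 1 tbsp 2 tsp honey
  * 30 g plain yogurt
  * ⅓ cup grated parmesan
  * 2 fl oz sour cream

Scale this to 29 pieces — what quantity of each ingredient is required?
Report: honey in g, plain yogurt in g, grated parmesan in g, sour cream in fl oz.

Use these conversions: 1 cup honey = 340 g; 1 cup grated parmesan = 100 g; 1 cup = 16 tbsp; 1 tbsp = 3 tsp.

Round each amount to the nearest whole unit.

honey: 128 g; plain yogurt: 109 g; grated parmesan: 121 g; sour cream: 7 fl oz

Scaling factor: 29/8 = 3.625.
honey: (1 tbsp + 2 tsp = 5/3 tbsp) × 29/8 ÷ 16 tbsp/cup × 340 g/cup ≈ 128 g
plain yogurt: 30 g × 29/8 ≈ 109 g
grated parmesan: 1/3 cup × 29/8 × 100 g/cup ≈ 121 g
sour cream: 2 fl oz × 29/8 ≈ 7 fl oz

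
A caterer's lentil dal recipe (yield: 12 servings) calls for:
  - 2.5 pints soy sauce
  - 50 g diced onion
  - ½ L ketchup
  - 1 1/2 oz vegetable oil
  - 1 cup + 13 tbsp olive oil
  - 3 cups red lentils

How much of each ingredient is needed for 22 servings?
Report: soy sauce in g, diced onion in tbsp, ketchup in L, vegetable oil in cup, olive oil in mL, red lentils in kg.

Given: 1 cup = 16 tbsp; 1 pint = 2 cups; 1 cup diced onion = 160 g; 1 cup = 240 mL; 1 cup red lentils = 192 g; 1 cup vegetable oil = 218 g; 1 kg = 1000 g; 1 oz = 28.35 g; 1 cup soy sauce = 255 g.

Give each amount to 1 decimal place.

soy sauce: 2337.5 g; diced onion: 9.2 tbsp; ketchup: 0.9 L; vegetable oil: 0.4 cup; olive oil: 797.5 mL; red lentils: 1.1 kg

Scaling factor: 22/12 = 11/6.
soy sauce: 2.5 pint × 11/6 × 2 cup/pint × 255 g/cup = 2337.5 g
diced onion: 50 g × 11/6 ÷ 160 g/cup × 16 tbsp/cup ≈ 9.2 tbsp
ketchup: 0.5 L × 11/6 ≈ 0.9 L
vegetable oil: 1.5 oz × 11/6 × 28.35 g/oz ÷ 218 g/cup ≈ 0.4 cup
olive oil: (1 cup + 13 tbsp = 1.8125 cup) × 11/6 × 240 mL/cup = 797.5 mL
red lentils: 3 cup × 11/6 × 192 g/cup ÷ 1000 g/kg ≈ 1.1 kg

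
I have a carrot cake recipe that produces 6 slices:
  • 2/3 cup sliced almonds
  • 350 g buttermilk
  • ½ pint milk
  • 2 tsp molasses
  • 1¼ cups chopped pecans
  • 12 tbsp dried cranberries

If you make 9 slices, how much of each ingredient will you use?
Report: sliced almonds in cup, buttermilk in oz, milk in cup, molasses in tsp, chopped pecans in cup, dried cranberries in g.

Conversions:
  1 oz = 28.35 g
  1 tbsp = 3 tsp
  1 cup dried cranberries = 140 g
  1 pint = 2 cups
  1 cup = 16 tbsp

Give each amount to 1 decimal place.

sliced almonds: 1.0 cup; buttermilk: 18.5 oz; milk: 1.5 cup; molasses: 3.0 tsp; chopped pecans: 1.9 cup; dried cranberries: 157.5 g

Scaling factor: 9/6 = 3/2 = 1.5.
sliced almonds: 2/3 cup × 3/2 = 1.0 cup
buttermilk: 350 g × 3/2 ÷ 28.35 g/oz ≈ 18.5 oz
milk: 0.5 pint × 3/2 × 2 cup/pint = 1.5 cup
molasses: 2 tsp × 3/2 = 3.0 tsp
chopped pecans: 1.25 cup × 3/2 ≈ 1.9 cup
dried cranberries: 12 tbsp × 3/2 ÷ 16 tbsp/cup × 140 g/cup = 157.5 g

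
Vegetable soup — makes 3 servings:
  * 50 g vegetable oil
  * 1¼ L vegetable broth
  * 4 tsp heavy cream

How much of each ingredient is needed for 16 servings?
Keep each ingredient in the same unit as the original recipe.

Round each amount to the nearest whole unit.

Scaling factor: 16/3.
vegetable oil: 50 g × 16/3 ≈ 267 g
vegetable broth: 1.25 L × 16/3 ≈ 7 L
heavy cream: 4 tsp × 16/3 ≈ 21 tsp

vegetable oil: 267 g; vegetable broth: 7 L; heavy cream: 21 tsp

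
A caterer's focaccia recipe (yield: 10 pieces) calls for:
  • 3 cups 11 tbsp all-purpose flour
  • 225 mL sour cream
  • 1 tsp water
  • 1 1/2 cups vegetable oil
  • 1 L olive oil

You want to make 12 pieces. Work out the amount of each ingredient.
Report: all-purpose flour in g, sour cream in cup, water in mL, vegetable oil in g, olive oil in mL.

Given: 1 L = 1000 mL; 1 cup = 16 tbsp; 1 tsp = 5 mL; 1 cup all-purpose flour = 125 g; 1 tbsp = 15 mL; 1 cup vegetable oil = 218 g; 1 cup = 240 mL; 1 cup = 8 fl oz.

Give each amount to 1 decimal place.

all-purpose flour: 553.1 g; sour cream: 1.1 cup; water: 6.0 mL; vegetable oil: 392.4 g; olive oil: 1200.0 mL

Scaling factor: 12/10 = 6/5 = 1.2.
all-purpose flour: (3 cup + 11 tbsp = 3.6875 cup) × 6/5 × 125 g/cup ≈ 553.1 g
sour cream: 225 mL × 6/5 ÷ 240 mL/cup ≈ 1.1 cup
water: 1 tsp × 6/5 × 5 mL/tsp = 6.0 mL
vegetable oil: 1.5 cup × 6/5 × 218 g/cup = 392.4 g
olive oil: 1 L × 6/5 × 1000 mL/L = 1200.0 mL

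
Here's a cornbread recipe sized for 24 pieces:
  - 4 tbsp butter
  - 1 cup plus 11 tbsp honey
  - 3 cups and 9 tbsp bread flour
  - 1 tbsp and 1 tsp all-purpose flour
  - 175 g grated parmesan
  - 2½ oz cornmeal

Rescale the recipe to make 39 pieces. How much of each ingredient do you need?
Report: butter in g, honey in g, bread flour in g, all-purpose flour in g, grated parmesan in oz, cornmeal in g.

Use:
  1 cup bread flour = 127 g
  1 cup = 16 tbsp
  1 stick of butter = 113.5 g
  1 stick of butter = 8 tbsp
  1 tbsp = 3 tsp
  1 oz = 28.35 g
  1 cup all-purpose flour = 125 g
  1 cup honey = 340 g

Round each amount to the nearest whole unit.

butter: 92 g; honey: 932 g; bread flour: 735 g; all-purpose flour: 17 g; grated parmesan: 10 oz; cornmeal: 115 g

Scaling factor: 39/24 = 13/8 = 1.625.
butter: 4 tbsp × 13/8 ÷ 8 tbsp/stick × 113.5 g/stick ≈ 92 g
honey: (1 cup + 11 tbsp = 1.6875 cup) × 13/8 × 340 g/cup ≈ 932 g
bread flour: (3 cup + 9 tbsp = 3.5625 cup) × 13/8 × 127 g/cup ≈ 735 g
all-purpose flour: (1 tbsp + 1 tsp = 4/3 tbsp) × 13/8 ÷ 16 tbsp/cup × 125 g/cup ≈ 17 g
grated parmesan: 175 g × 13/8 ÷ 28.35 g/oz ≈ 10 oz
cornmeal: 2.5 oz × 13/8 × 28.35 g/oz ≈ 115 g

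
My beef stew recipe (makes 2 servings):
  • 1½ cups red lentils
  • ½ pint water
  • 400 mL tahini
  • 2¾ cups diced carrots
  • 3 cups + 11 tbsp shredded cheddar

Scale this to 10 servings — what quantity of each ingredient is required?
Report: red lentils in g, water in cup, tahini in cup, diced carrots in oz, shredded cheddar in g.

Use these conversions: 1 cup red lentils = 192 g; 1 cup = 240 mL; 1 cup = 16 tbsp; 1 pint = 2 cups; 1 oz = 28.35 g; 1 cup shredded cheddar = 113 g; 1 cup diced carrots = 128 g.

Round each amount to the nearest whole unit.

Scaling factor: 10/2 = 5.
red lentils: 1.5 cup × 5 × 192 g/cup = 1440 g
water: 0.5 pint × 5 × 2 cup/pint = 5 cup
tahini: 400 mL × 5 ÷ 240 mL/cup ≈ 8 cup
diced carrots: 2.75 cup × 5 × 128 g/cup ÷ 28.35 g/oz ≈ 62 oz
shredded cheddar: (3 cup + 11 tbsp = 3.6875 cup) × 5 × 113 g/cup ≈ 2083 g

red lentils: 1440 g; water: 5 cup; tahini: 8 cup; diced carrots: 62 oz; shredded cheddar: 2083 g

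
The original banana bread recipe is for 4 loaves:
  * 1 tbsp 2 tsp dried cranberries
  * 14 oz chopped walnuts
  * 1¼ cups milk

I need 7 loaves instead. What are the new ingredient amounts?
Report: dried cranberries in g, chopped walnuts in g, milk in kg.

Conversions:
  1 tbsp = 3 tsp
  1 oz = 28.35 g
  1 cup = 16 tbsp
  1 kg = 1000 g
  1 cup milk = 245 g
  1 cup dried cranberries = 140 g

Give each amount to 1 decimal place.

dried cranberries: 25.5 g; chopped walnuts: 694.6 g; milk: 0.5 kg

Scaling factor: 7/4 = 1.75.
dried cranberries: (1 tbsp + 2 tsp = 5/3 tbsp) × 7/4 ÷ 16 tbsp/cup × 140 g/cup ≈ 25.5 g
chopped walnuts: 14 oz × 7/4 × 28.35 g/oz ≈ 694.6 g
milk: 1.25 cup × 7/4 × 245 g/cup ÷ 1000 g/kg ≈ 0.5 kg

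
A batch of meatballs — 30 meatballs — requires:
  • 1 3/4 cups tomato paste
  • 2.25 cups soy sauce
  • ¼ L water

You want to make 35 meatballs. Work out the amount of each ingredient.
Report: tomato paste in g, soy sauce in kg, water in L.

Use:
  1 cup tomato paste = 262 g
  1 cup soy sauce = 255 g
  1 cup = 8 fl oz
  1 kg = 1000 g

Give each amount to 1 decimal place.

tomato paste: 534.9 g; soy sauce: 0.7 kg; water: 0.3 L

Scaling factor: 35/30 = 7/6.
tomato paste: 1.75 cup × 7/6 × 262 g/cup ≈ 534.9 g
soy sauce: 2.25 cup × 7/6 × 255 g/cup ÷ 1000 g/kg ≈ 0.7 kg
water: 0.25 L × 7/6 ≈ 0.3 L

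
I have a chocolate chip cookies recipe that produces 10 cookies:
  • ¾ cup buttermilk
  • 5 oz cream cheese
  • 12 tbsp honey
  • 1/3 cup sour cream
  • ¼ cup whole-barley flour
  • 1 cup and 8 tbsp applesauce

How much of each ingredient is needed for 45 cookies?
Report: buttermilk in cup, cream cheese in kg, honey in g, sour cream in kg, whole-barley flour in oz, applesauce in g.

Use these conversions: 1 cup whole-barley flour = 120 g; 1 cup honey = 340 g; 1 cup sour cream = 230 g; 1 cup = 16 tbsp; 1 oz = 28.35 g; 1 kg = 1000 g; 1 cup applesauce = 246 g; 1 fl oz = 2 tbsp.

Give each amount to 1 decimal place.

buttermilk: 3.4 cup; cream cheese: 0.6 kg; honey: 1147.5 g; sour cream: 0.3 kg; whole-barley flour: 4.8 oz; applesauce: 1660.5 g

Scaling factor: 45/10 = 9/2 = 4.5.
buttermilk: 0.75 cup × 9/2 ≈ 3.4 cup
cream cheese: 5 oz × 9/2 × 28.35 g/oz ÷ 1000 g/kg ≈ 0.6 kg
honey: 12 tbsp × 9/2 ÷ 16 tbsp/cup × 340 g/cup = 1147.5 g
sour cream: 1/3 cup × 9/2 × 230 g/cup ÷ 1000 g/kg ≈ 0.3 kg
whole-barley flour: 0.25 cup × 9/2 × 120 g/cup ÷ 28.35 g/oz ≈ 4.8 oz
applesauce: (1 cup + 8 tbsp = 1.5 cup) × 9/2 × 246 g/cup = 1660.5 g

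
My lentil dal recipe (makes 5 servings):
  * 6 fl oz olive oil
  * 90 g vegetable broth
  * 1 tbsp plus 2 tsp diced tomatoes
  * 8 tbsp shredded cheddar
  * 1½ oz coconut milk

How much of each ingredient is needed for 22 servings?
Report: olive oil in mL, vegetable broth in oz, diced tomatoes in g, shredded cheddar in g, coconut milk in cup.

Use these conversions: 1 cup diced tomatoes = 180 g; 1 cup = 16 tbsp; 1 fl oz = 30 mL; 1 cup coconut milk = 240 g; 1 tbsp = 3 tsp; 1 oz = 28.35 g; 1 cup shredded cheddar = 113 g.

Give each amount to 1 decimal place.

Scaling factor: 22/5 = 4.4.
olive oil: 6 fl oz × 22/5 × 30 mL/fl oz = 792.0 mL
vegetable broth: 90 g × 22/5 ÷ 28.35 g/oz ≈ 14.0 oz
diced tomatoes: (1 tbsp + 2 tsp = 5/3 tbsp) × 22/5 ÷ 16 tbsp/cup × 180 g/cup = 82.5 g
shredded cheddar: 8 tbsp × 22/5 ÷ 16 tbsp/cup × 113 g/cup = 248.6 g
coconut milk: 1.5 oz × 22/5 × 28.35 g/oz ÷ 240 g/cup ≈ 0.8 cup

olive oil: 792.0 mL; vegetable broth: 14.0 oz; diced tomatoes: 82.5 g; shredded cheddar: 248.6 g; coconut milk: 0.8 cup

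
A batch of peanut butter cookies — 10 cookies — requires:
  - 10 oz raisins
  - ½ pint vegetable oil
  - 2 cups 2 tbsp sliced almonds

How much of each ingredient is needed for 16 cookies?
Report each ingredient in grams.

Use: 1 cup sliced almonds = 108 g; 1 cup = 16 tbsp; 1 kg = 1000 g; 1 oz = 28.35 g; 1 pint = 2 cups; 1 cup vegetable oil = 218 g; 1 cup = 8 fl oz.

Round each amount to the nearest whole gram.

raisins: 454 g; vegetable oil: 349 g; sliced almonds: 367 g

Scaling factor: 16/10 = 8/5 = 1.6.
raisins: 10 oz × 8/5 × 28.35 g/oz ≈ 454 g
vegetable oil: 0.5 pint × 8/5 × 2 cup/pint × 218 g/cup ≈ 349 g
sliced almonds: (2 cup + 2 tbsp = 2.125 cup) × 8/5 × 108 g/cup ≈ 367 g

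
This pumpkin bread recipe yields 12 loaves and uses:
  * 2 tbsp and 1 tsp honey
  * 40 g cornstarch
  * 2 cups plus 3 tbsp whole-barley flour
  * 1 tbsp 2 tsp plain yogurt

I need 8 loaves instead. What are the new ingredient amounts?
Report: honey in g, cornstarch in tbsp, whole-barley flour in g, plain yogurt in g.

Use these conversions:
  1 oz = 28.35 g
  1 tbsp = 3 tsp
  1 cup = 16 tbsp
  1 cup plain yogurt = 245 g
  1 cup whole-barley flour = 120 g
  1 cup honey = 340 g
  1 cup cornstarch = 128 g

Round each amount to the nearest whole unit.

Scaling factor: 8/12 = 2/3.
honey: (2 tbsp + 1 tsp = 7/3 tbsp) × 2/3 ÷ 16 tbsp/cup × 340 g/cup ≈ 33 g
cornstarch: 40 g × 2/3 ÷ 128 g/cup × 16 tbsp/cup ≈ 3 tbsp
whole-barley flour: (2 cup + 3 tbsp = 2.1875 cup) × 2/3 × 120 g/cup = 175 g
plain yogurt: (1 tbsp + 2 tsp = 5/3 tbsp) × 2/3 ÷ 16 tbsp/cup × 245 g/cup ≈ 17 g

honey: 33 g; cornstarch: 3 tbsp; whole-barley flour: 175 g; plain yogurt: 17 g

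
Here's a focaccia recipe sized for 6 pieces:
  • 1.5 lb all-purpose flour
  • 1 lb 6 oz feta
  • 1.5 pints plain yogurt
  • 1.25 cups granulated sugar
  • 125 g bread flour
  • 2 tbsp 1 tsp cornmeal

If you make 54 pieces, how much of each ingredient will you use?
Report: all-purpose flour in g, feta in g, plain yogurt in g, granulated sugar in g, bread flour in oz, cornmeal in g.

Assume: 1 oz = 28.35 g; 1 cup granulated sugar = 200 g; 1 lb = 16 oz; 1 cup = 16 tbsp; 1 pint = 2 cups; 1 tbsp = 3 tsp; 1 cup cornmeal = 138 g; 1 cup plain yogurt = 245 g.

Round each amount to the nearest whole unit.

Scaling factor: 54/6 = 9.
all-purpose flour: 1.5 lb × 9 × 16 oz/lb × 28.35 g/oz ≈ 6124 g
feta: (1 lb + 6 oz = 1.375 lb) × 9 × 16 oz/lb × 28.35 g/oz ≈ 5613 g
plain yogurt: 1.5 pint × 9 × 2 cup/pint × 245 g/cup = 6615 g
granulated sugar: 1.25 cup × 9 × 200 g/cup = 2250 g
bread flour: 125 g × 9 ÷ 28.35 g/oz ≈ 40 oz
cornmeal: (2 tbsp + 1 tsp = 7/3 tbsp) × 9 ÷ 16 tbsp/cup × 138 g/cup ≈ 181 g

all-purpose flour: 6124 g; feta: 5613 g; plain yogurt: 6615 g; granulated sugar: 2250 g; bread flour: 40 oz; cornmeal: 181 g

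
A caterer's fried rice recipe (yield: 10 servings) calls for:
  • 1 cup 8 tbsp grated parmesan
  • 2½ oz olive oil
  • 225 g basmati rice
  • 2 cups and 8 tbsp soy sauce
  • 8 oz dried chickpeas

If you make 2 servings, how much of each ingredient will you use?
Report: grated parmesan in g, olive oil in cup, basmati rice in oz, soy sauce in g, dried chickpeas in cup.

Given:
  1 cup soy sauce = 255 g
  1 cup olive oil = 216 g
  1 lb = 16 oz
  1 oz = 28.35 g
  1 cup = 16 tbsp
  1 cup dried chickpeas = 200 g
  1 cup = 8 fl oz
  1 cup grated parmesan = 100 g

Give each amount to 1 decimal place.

Scaling factor: 2/10 = 1/5 = 0.2.
grated parmesan: (1 cup + 8 tbsp = 1.5 cup) × 1/5 × 100 g/cup = 30.0 g
olive oil: 2.5 oz × 1/5 × 28.35 g/oz ÷ 216 g/cup ≈ 0.1 cup
basmati rice: 225 g × 1/5 ÷ 28.35 g/oz ≈ 1.6 oz
soy sauce: (2 cup + 8 tbsp = 2.5 cup) × 1/5 × 255 g/cup = 127.5 g
dried chickpeas: 8 oz × 1/5 × 28.35 g/oz ÷ 200 g/cup ≈ 0.2 cup

grated parmesan: 30.0 g; olive oil: 0.1 cup; basmati rice: 1.6 oz; soy sauce: 127.5 g; dried chickpeas: 0.2 cup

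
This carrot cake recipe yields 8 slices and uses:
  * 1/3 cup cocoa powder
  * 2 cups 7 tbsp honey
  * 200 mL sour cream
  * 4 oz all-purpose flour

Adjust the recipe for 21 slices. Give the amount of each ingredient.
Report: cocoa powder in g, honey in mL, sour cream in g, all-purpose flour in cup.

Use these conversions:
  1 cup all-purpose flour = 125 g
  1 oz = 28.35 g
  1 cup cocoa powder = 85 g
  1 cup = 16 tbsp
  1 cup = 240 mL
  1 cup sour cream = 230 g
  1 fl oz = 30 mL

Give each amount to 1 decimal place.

Scaling factor: 21/8 = 2.625.
cocoa powder: 1/3 cup × 21/8 × 85 g/cup ≈ 74.4 g
honey: (2 cup + 7 tbsp = 2.4375 cup) × 21/8 × 240 mL/cup ≈ 1535.6 mL
sour cream: 200 mL × 21/8 ÷ 240 mL/cup × 230 g/cup ≈ 503.1 g
all-purpose flour: 4 oz × 21/8 × 28.35 g/oz ÷ 125 g/cup ≈ 2.4 cup

cocoa powder: 74.4 g; honey: 1535.6 mL; sour cream: 503.1 g; all-purpose flour: 2.4 cup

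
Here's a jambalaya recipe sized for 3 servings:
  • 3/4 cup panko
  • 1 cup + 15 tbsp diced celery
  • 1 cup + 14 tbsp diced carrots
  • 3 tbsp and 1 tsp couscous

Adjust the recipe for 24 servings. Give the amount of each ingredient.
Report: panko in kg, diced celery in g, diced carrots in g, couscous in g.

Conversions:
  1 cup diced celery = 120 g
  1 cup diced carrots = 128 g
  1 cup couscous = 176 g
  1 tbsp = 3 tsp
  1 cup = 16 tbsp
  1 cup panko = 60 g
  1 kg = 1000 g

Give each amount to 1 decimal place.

Scaling factor: 24/3 = 8.
panko: 0.75 cup × 8 × 60 g/cup ÷ 1000 g/kg ≈ 0.4 kg
diced celery: (1 cup + 15 tbsp = 1.9375 cup) × 8 × 120 g/cup = 1860.0 g
diced carrots: (1 cup + 14 tbsp = 1.875 cup) × 8 × 128 g/cup = 1920.0 g
couscous: (3 tbsp + 1 tsp = 10/3 tbsp) × 8 ÷ 16 tbsp/cup × 176 g/cup ≈ 293.3 g

panko: 0.4 kg; diced celery: 1860.0 g; diced carrots: 1920.0 g; couscous: 293.3 g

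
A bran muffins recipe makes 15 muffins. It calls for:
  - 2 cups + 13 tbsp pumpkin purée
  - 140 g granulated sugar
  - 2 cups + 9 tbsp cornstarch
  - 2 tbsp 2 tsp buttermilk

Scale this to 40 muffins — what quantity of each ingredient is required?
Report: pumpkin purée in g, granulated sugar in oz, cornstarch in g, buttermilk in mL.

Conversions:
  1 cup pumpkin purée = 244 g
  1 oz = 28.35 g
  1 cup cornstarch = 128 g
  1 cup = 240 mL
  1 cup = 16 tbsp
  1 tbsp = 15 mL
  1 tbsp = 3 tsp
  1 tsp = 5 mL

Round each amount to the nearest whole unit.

pumpkin purée: 1830 g; granulated sugar: 13 oz; cornstarch: 875 g; buttermilk: 107 mL

Scaling factor: 40/15 = 8/3.
pumpkin purée: (2 cup + 13 tbsp = 2.8125 cup) × 8/3 × 244 g/cup = 1830 g
granulated sugar: 140 g × 8/3 ÷ 28.35 g/oz ≈ 13 oz
cornstarch: (2 cup + 9 tbsp = 2.5625 cup) × 8/3 × 128 g/cup ≈ 875 g
buttermilk: (2 tbsp + 2 tsp = 8/3 tbsp) × 8/3 × 15 mL/tbsp ≈ 107 mL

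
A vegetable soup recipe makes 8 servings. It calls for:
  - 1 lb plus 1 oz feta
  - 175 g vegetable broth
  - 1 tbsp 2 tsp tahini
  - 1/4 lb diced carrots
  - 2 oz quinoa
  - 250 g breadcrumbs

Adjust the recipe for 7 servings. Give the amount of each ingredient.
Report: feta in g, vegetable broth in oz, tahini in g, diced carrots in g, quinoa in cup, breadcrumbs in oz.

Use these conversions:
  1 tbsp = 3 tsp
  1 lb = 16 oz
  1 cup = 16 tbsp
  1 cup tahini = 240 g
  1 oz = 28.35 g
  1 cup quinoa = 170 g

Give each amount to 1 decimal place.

feta: 421.7 g; vegetable broth: 5.4 oz; tahini: 21.9 g; diced carrots: 99.2 g; quinoa: 0.3 cup; breadcrumbs: 7.7 oz

Scaling factor: 7/8 = 0.875.
feta: (1 lb + 1 oz = 1.0625 lb) × 7/8 × 16 oz/lb × 28.35 g/oz ≈ 421.7 g
vegetable broth: 175 g × 7/8 ÷ 28.35 g/oz ≈ 5.4 oz
tahini: (1 tbsp + 2 tsp = 5/3 tbsp) × 7/8 ÷ 16 tbsp/cup × 240 g/cup ≈ 21.9 g
diced carrots: 0.25 lb × 7/8 × 16 oz/lb × 28.35 g/oz ≈ 99.2 g
quinoa: 2 oz × 7/8 × 28.35 g/oz ÷ 170 g/cup ≈ 0.3 cup
breadcrumbs: 250 g × 7/8 ÷ 28.35 g/oz ≈ 7.7 oz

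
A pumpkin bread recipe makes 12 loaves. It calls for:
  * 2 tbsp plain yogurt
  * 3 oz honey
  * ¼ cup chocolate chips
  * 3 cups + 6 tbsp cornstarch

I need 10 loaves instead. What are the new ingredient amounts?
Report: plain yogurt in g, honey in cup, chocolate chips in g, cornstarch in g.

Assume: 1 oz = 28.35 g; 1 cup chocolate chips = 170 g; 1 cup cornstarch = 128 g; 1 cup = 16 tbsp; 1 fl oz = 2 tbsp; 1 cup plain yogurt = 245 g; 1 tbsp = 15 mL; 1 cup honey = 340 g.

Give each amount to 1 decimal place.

Scaling factor: 10/12 = 5/6.
plain yogurt: 2 tbsp × 5/6 ÷ 16 tbsp/cup × 245 g/cup ≈ 25.5 g
honey: 3 oz × 5/6 × 28.35 g/oz ÷ 340 g/cup ≈ 0.2 cup
chocolate chips: 0.25 cup × 5/6 × 170 g/cup ≈ 35.4 g
cornstarch: (3 cup + 6 tbsp = 3.375 cup) × 5/6 × 128 g/cup = 360.0 g

plain yogurt: 25.5 g; honey: 0.2 cup; chocolate chips: 35.4 g; cornstarch: 360.0 g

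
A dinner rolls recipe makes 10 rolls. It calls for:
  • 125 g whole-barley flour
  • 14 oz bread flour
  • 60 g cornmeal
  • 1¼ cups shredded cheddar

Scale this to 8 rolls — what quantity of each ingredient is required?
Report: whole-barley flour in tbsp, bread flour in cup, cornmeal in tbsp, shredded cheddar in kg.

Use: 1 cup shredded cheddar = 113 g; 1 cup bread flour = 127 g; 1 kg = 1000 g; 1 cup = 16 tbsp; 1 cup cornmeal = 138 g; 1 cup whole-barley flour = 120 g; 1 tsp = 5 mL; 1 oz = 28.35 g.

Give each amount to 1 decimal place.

Scaling factor: 8/10 = 4/5 = 0.8.
whole-barley flour: 125 g × 4/5 ÷ 120 g/cup × 16 tbsp/cup ≈ 13.3 tbsp
bread flour: 14 oz × 4/5 × 28.35 g/oz ÷ 127 g/cup ≈ 2.5 cup
cornmeal: 60 g × 4/5 ÷ 138 g/cup × 16 tbsp/cup ≈ 5.6 tbsp
shredded cheddar: 1.25 cup × 4/5 × 113 g/cup ÷ 1000 g/kg ≈ 0.1 kg

whole-barley flour: 13.3 tbsp; bread flour: 2.5 cup; cornmeal: 5.6 tbsp; shredded cheddar: 0.1 kg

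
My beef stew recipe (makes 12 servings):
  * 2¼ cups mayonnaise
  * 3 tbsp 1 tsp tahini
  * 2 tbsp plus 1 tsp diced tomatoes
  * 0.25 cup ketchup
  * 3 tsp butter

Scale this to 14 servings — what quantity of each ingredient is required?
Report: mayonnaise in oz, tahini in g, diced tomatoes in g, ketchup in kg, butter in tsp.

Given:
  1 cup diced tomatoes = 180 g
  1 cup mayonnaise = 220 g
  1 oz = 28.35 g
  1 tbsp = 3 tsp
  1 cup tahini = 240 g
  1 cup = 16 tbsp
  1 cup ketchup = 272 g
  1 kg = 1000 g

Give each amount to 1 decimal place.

mayonnaise: 20.4 oz; tahini: 58.3 g; diced tomatoes: 30.6 g; ketchup: 0.1 kg; butter: 3.5 tsp

Scaling factor: 14/12 = 7/6.
mayonnaise: 2.25 cup × 7/6 × 220 g/cup ÷ 28.35 g/oz ≈ 20.4 oz
tahini: (3 tbsp + 1 tsp = 10/3 tbsp) × 7/6 ÷ 16 tbsp/cup × 240 g/cup ≈ 58.3 g
diced tomatoes: (2 tbsp + 1 tsp = 7/3 tbsp) × 7/6 ÷ 16 tbsp/cup × 180 g/cup ≈ 30.6 g
ketchup: 0.25 cup × 7/6 × 272 g/cup ÷ 1000 g/kg ≈ 0.1 kg
butter: 3 tsp × 7/6 = 3.5 tsp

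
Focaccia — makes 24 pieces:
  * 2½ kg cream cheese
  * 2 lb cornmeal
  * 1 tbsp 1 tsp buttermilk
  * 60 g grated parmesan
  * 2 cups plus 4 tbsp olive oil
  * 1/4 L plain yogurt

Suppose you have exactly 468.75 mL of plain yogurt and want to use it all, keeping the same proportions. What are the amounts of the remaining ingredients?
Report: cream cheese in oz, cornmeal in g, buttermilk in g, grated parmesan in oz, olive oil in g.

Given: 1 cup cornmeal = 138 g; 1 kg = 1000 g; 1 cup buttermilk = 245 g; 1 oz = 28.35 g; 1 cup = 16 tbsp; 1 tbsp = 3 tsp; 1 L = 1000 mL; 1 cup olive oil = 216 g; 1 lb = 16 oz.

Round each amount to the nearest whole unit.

The original recipe has 250 mL of plain yogurt, so the scaling factor is 468.75 ÷ 250 = 15/8 = 1.875.
cream cheese: 2.5 kg × 15/8 × 1000 g/kg ÷ 28.35 g/oz ≈ 165 oz
cornmeal: 2 lb × 15/8 × 16 oz/lb × 28.35 g/oz = 1701 g
buttermilk: (1 tbsp + 1 tsp = 4/3 tbsp) × 15/8 ÷ 16 tbsp/cup × 245 g/cup ≈ 38 g
grated parmesan: 60 g × 15/8 ÷ 28.35 g/oz ≈ 4 oz
olive oil: (2 cup + 4 tbsp = 2.25 cup) × 15/8 × 216 g/cup ≈ 911 g

cream cheese: 165 oz; cornmeal: 1701 g; buttermilk: 38 g; grated parmesan: 4 oz; olive oil: 911 g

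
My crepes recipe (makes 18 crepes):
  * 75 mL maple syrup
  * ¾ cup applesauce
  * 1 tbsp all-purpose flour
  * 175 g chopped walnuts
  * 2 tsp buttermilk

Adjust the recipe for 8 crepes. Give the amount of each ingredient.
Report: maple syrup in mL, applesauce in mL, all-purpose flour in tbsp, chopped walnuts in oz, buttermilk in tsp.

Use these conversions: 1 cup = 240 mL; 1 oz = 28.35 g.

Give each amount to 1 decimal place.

Scaling factor: 8/18 = 4/9.
maple syrup: 75 mL × 4/9 ≈ 33.3 mL
applesauce: 0.75 cup × 4/9 × 240 mL/cup = 80.0 mL
all-purpose flour: 1 tbsp × 4/9 ≈ 0.4 tbsp
chopped walnuts: 175 g × 4/9 ÷ 28.35 g/oz ≈ 2.7 oz
buttermilk: 2 tsp × 4/9 ≈ 0.9 tsp

maple syrup: 33.3 mL; applesauce: 80.0 mL; all-purpose flour: 0.4 tbsp; chopped walnuts: 2.7 oz; buttermilk: 0.9 tsp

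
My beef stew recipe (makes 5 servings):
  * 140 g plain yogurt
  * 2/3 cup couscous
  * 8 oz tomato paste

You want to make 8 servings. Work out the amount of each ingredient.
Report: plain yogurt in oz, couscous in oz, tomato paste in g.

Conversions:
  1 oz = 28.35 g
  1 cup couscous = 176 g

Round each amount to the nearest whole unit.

plain yogurt: 8 oz; couscous: 7 oz; tomato paste: 363 g

Scaling factor: 8/5 = 1.6.
plain yogurt: 140 g × 8/5 ÷ 28.35 g/oz ≈ 8 oz
couscous: 2/3 cup × 8/5 × 176 g/cup ÷ 28.35 g/oz ≈ 7 oz
tomato paste: 8 oz × 8/5 × 28.35 g/oz ≈ 363 g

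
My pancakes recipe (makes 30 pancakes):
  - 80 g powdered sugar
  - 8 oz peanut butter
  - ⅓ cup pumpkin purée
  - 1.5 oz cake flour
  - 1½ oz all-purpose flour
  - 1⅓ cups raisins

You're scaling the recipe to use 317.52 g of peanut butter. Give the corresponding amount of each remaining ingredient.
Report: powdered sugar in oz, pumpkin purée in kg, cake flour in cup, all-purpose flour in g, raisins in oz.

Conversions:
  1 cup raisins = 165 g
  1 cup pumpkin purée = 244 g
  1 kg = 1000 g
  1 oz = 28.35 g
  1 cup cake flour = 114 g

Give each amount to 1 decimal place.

The original recipe has 226.8 g of peanut butter, so the scaling factor is 317.52 ÷ 226.8 = 7/5 = 1.4.
powdered sugar: 80 g × 7/5 ÷ 28.35 g/oz ≈ 4.0 oz
pumpkin purée: 1/3 cup × 7/5 × 244 g/cup ÷ 1000 g/kg ≈ 0.1 kg
cake flour: 1.5 oz × 7/5 × 28.35 g/oz ÷ 114 g/cup ≈ 0.5 cup
all-purpose flour: 1.5 oz × 7/5 × 28.35 g/oz ≈ 59.5 g
raisins: 4/3 cup × 7/5 × 165 g/cup ÷ 28.35 g/oz ≈ 10.9 oz

powdered sugar: 4.0 oz; pumpkin purée: 0.1 kg; cake flour: 0.5 cup; all-purpose flour: 59.5 g; raisins: 10.9 oz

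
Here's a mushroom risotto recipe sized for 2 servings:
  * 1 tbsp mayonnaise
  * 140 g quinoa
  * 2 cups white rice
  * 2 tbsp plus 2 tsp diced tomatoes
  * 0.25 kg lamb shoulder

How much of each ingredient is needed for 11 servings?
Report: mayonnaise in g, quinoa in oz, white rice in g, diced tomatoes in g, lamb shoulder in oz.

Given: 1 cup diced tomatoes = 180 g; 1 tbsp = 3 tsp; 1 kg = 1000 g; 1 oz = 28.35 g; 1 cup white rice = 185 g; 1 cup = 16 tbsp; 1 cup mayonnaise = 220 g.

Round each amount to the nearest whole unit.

Scaling factor: 11/2 = 5.5.
mayonnaise: 1 tbsp × 11/2 ÷ 16 tbsp/cup × 220 g/cup ≈ 76 g
quinoa: 140 g × 11/2 ÷ 28.35 g/oz ≈ 27 oz
white rice: 2 cup × 11/2 × 185 g/cup = 2035 g
diced tomatoes: (2 tbsp + 2 tsp = 8/3 tbsp) × 11/2 ÷ 16 tbsp/cup × 180 g/cup = 165 g
lamb shoulder: 0.25 kg × 11/2 × 1000 g/kg ÷ 28.35 g/oz ≈ 49 oz

mayonnaise: 76 g; quinoa: 27 oz; white rice: 2035 g; diced tomatoes: 165 g; lamb shoulder: 49 oz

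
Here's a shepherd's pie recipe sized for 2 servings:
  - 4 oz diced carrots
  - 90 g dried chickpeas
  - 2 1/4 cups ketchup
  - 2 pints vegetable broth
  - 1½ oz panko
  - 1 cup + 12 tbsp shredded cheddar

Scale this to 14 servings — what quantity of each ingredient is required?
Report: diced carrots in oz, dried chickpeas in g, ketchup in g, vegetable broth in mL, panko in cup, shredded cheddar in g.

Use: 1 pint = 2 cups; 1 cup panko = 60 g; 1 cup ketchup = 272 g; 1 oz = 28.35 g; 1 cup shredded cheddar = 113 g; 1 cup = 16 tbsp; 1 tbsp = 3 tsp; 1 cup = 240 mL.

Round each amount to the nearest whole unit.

Scaling factor: 14/2 = 7.
diced carrots: 4 oz × 7 = 28 oz
dried chickpeas: 90 g × 7 = 630 g
ketchup: 2.25 cup × 7 × 272 g/cup = 4284 g
vegetable broth: 2 pint × 7 × 2 cup/pint × 240 mL/cup = 6720 mL
panko: 1.5 oz × 7 × 28.35 g/oz ÷ 60 g/cup ≈ 5 cup
shredded cheddar: (1 cup + 12 tbsp = 1.75 cup) × 7 × 113 g/cup ≈ 1384 g

diced carrots: 28 oz; dried chickpeas: 630 g; ketchup: 4284 g; vegetable broth: 6720 mL; panko: 5 cup; shredded cheddar: 1384 g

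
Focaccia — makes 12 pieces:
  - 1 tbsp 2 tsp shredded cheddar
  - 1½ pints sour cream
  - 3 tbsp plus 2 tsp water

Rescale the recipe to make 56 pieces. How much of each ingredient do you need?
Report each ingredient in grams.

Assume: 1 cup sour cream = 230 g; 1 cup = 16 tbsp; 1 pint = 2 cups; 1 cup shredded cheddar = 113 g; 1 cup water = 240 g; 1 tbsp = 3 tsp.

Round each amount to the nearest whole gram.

shredded cheddar: 55 g; sour cream: 3220 g; water: 257 g

Scaling factor: 56/12 = 14/3.
shredded cheddar: (1 tbsp + 2 tsp = 5/3 tbsp) × 14/3 ÷ 16 tbsp/cup × 113 g/cup ≈ 55 g
sour cream: 1.5 pint × 14/3 × 2 cup/pint × 230 g/cup = 3220 g
water: (3 tbsp + 2 tsp = 11/3 tbsp) × 14/3 ÷ 16 tbsp/cup × 240 g/cup ≈ 257 g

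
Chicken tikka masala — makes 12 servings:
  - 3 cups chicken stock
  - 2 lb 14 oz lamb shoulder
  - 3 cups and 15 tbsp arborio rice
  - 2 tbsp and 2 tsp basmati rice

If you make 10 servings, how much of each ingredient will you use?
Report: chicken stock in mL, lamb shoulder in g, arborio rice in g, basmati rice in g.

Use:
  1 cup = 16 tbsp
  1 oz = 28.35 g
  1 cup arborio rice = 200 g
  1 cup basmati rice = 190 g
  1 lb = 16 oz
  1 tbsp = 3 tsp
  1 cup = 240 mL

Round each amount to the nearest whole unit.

chicken stock: 600 mL; lamb shoulder: 1087 g; arborio rice: 656 g; basmati rice: 26 g

Scaling factor: 10/12 = 5/6.
chicken stock: 3 cup × 5/6 × 240 mL/cup = 600 mL
lamb shoulder: (2 lb + 14 oz = 2.875 lb) × 5/6 × 16 oz/lb × 28.35 g/oz ≈ 1087 g
arborio rice: (3 cup + 15 tbsp = 3.9375 cup) × 5/6 × 200 g/cup ≈ 656 g
basmati rice: (2 tbsp + 2 tsp = 8/3 tbsp) × 5/6 ÷ 16 tbsp/cup × 190 g/cup ≈ 26 g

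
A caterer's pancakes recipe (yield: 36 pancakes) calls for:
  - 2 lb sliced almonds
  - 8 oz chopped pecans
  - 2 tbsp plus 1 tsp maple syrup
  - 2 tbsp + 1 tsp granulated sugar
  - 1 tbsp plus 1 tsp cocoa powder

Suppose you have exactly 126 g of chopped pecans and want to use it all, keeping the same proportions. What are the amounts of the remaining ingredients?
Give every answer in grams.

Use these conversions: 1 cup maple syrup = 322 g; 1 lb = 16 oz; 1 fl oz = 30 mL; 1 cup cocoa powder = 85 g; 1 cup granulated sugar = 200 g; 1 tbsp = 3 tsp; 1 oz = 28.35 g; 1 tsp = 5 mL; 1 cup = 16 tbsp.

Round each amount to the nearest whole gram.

The original recipe has 226.8 g of chopped pecans, so the scaling factor is 126 ÷ 226.8 = 5/9.
sliced almonds: 2 lb × 5/9 × 16 oz/lb × 28.35 g/oz = 504 g
maple syrup: (2 tbsp + 1 tsp = 7/3 tbsp) × 5/9 ÷ 16 tbsp/cup × 322 g/cup ≈ 26 g
granulated sugar: (2 tbsp + 1 tsp = 7/3 tbsp) × 5/9 ÷ 16 tbsp/cup × 200 g/cup ≈ 16 g
cocoa powder: (1 tbsp + 1 tsp = 4/3 tbsp) × 5/9 ÷ 16 tbsp/cup × 85 g/cup ≈ 4 g

sliced almonds: 504 g; maple syrup: 26 g; granulated sugar: 16 g; cocoa powder: 4 g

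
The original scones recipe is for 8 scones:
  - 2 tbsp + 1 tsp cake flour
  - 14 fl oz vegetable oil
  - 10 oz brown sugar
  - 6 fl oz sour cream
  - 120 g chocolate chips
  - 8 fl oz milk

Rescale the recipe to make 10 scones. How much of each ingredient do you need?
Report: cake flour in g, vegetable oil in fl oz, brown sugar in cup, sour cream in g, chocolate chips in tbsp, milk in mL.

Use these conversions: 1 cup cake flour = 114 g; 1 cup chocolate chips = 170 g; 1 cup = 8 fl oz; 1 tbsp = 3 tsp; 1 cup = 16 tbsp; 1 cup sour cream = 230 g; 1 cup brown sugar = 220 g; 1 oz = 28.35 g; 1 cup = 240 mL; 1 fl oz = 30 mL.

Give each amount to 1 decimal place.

Scaling factor: 10/8 = 5/4 = 1.25.
cake flour: (2 tbsp + 1 tsp = 7/3 tbsp) × 5/4 ÷ 16 tbsp/cup × 114 g/cup ≈ 20.8 g
vegetable oil: 14 fl oz × 5/4 = 17.5 fl oz
brown sugar: 10 oz × 5/4 × 28.35 g/oz ÷ 220 g/cup ≈ 1.6 cup
sour cream: 6 fl oz × 5/4 ÷ 8 fl oz/cup × 230 g/cup ≈ 215.6 g
chocolate chips: 120 g × 5/4 ÷ 170 g/cup × 16 tbsp/cup ≈ 14.1 tbsp
milk: 8 fl oz × 5/4 × 30 mL/fl oz = 300.0 mL

cake flour: 20.8 g; vegetable oil: 17.5 fl oz; brown sugar: 1.6 cup; sour cream: 215.6 g; chocolate chips: 14.1 tbsp; milk: 300.0 mL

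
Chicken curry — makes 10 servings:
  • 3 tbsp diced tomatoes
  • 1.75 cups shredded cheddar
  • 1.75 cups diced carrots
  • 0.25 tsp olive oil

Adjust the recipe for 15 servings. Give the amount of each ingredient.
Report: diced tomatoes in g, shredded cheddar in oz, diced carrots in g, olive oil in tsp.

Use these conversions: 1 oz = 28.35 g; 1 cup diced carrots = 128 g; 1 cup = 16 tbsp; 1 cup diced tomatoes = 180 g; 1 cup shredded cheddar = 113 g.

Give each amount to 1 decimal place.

diced tomatoes: 50.6 g; shredded cheddar: 10.5 oz; diced carrots: 336.0 g; olive oil: 0.4 tsp

Scaling factor: 15/10 = 3/2 = 1.5.
diced tomatoes: 3 tbsp × 3/2 ÷ 16 tbsp/cup × 180 g/cup ≈ 50.6 g
shredded cheddar: 1.75 cup × 3/2 × 113 g/cup ÷ 28.35 g/oz ≈ 10.5 oz
diced carrots: 1.75 cup × 3/2 × 128 g/cup = 336.0 g
olive oil: 0.25 tsp × 3/2 ≈ 0.4 tsp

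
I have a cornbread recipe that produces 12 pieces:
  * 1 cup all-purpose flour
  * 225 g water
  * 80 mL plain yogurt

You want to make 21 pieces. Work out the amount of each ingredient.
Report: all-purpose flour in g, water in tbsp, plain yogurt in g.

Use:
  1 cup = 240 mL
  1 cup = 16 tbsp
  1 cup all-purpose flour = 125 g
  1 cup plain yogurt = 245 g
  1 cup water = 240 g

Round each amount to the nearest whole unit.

Scaling factor: 21/12 = 7/4 = 1.75.
all-purpose flour: 1 cup × 7/4 × 125 g/cup ≈ 219 g
water: 225 g × 7/4 ÷ 240 g/cup × 16 tbsp/cup ≈ 26 tbsp
plain yogurt: 80 mL × 7/4 ÷ 240 mL/cup × 245 g/cup ≈ 143 g

all-purpose flour: 219 g; water: 26 tbsp; plain yogurt: 143 g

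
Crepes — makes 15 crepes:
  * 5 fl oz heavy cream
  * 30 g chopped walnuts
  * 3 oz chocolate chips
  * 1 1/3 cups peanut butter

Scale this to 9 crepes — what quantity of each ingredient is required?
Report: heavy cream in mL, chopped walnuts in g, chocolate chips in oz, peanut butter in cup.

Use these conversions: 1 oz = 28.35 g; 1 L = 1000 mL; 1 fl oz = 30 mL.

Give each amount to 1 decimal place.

heavy cream: 90.0 mL; chopped walnuts: 18.0 g; chocolate chips: 1.8 oz; peanut butter: 0.8 cup

Scaling factor: 9/15 = 3/5 = 0.6.
heavy cream: 5 fl oz × 3/5 × 30 mL/fl oz = 90.0 mL
chopped walnuts: 30 g × 3/5 = 18.0 g
chocolate chips: 3 oz × 3/5 = 1.8 oz
peanut butter: 4/3 cup × 3/5 = 0.8 cup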